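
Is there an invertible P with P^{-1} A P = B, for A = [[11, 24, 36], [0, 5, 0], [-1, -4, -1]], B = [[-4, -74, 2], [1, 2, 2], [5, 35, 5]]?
trace(A) = 15 but trace(B) = 3. The trace is a similarity invariant, so A and B are not similar.

No.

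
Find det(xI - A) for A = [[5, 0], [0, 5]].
xI - A = [[x - 5, 0], [0, x - 5]].

Expanding det(xI - A) along the first row:
det(xI - A) = + (x - 5)·det([[x - 5]]) - (0)·det([[0]]).

Evaluating gives χ_A(x) = x^2 - 10x + 25 = (x - 5)^2.

χ_A(x) = (x - 5)^2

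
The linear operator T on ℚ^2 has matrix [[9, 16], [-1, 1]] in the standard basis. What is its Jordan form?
J = [[5, 1], [0, 5]]

The characteristic polynomial is det(xI - A) = (x - 5)^2, so the eigenvalues are 5 (algebraic multiplicity 2).

For λ = 5: rank(A - 5I) = 1, rank((A - 5I)^2) = 0. The eigenspace has dimension 2 - 1 = 1, so there is 1 Jordan block; the rank sequence gives block sizes [2].

Assembling the blocks gives the Jordan form J above.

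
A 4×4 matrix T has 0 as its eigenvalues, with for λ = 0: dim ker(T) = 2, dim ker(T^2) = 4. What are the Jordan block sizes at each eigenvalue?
Jordan blocks: (0, 2), (0, 2)

λ = 0: successive nullity increments [2, 2] count blocks of size ≥ k; block sizes are [2, 2].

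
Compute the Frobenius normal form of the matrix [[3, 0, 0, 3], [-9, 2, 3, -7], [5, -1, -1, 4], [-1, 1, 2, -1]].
The invariant factors of A (the non-unit diagonal entries of the Smith normal form of xI - A over ℚ[x]) are (x - 3)(x^3 + 2x + 1), each dividing the next. The characteristic polynomial is their product, (x - 3)(x^3 + 2x + 1).

The rational canonical form is the block-diagonal matrix of companion matrices C(f_i):
R = [[0, 0, 0, 3], [1, 0, 0, 5], [0, 1, 0, -2], [0, 0, 1, 3]].

Note the characteristic polynomial does not split into linear factors over ℚ, so A has no Jordan form over ℚ; the rational canonical form exists over any field.

R = [[0, 0, 0, 3], [1, 0, 0, 5], [0, 1, 0, -2], [0, 0, 1, 3]]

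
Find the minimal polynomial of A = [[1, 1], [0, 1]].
The characteristic polynomial factors as (x - 1)^2. The minimal polynomial is ∏(x - λ)^{k_λ} where k_λ is the size of the largest Jordan block at λ.

For λ = 1: rank(A - I) = 1, and the largest Jordan block has size 2 (the smallest k with rank((A - I)^k) = rank((A - I)^(k+1))).

So m_A(x) = (x - 1)^2.

m_A(x) = (x - 1)^2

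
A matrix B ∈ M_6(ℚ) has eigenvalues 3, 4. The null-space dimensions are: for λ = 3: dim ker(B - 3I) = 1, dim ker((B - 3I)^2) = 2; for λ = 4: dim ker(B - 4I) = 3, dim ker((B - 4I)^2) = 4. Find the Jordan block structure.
Jordan blocks: (3, 2), (4, 2), (4, 1), (4, 1)

λ = 3: successive nullity increments [1, 1] count blocks of size ≥ k; block sizes are [2].
λ = 4: successive nullity increments [3, 1] count blocks of size ≥ k; block sizes are [2, 1, 1].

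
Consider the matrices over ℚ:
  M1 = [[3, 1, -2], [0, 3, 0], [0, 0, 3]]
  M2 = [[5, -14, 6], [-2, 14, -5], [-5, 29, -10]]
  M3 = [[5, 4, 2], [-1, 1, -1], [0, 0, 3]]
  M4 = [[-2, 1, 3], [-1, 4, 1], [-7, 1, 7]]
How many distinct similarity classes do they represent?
Characteristic polynomials: χ_{M1} = (x - 3)^3, χ_{M2} = (x - 3)^3, χ_{M3} = (x - 3)^3, χ_{M4} = (x - 3)^3.

{M1, M3}: invariant factors x - 3, (x - 3)^2.

{M2, M4}: invariant factors (x - 3)^3.

Matrices are similar if and only if their invariant-factor lists agree; the partition into similarity classes is {M1, M3}, {M2, M4}.

2 classes: {M1, M3}, {M2, M4}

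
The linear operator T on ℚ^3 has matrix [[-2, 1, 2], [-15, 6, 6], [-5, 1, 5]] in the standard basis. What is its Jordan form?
The characteristic polynomial is det(xI - A) = (x - 3)^3, so the eigenvalues are 3 (algebraic multiplicity 3).

For λ = 3: rank(A - 3I) = 1, rank((A - 3I)^2) = 0. The eigenspace has dimension 3 - 1 = 2, so there are 2 Jordan blocks; the rank sequence gives block sizes [2, 1].

Assembling the blocks gives the Jordan form J above.

J = [[3, 1, 0], [0, 3, 0], [0, 0, 3]]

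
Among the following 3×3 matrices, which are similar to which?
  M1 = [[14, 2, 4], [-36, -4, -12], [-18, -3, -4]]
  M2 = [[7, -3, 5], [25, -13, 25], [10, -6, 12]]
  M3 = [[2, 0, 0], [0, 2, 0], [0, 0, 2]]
2 classes: {M1, M2}, {M3}

Characteristic polynomials: χ_{M1} = (x - 2)^3, χ_{M2} = (x - 2)^3, χ_{M3} = (x - 2)^3.

{M1, M2}: invariant factors x - 2, (x - 2)^2.

{M3}: invariant factors x - 2, x - 2, x - 2.

Matrices are similar if and only if their invariant-factor lists agree; the partition into similarity classes is {M1, M2}, {M3}.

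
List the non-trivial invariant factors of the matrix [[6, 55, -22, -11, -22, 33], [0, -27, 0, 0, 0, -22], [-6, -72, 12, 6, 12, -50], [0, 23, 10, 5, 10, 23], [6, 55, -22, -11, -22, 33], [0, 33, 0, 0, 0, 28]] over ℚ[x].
x(x - 6)(x + 5), x(x - 6)(x + 5)

The Jordan structure of A has elementary divisors (x + 5), (x + 5), x, x, (x - 6), (x - 6). Arranging the block sizes at each eigenvalue in decreasing order and taking row products gives the invariant factors.

Invariant factors (smallest first, each dividing the next): x(x - 6)(x + 5), x(x - 6)(x + 5).

Check: the last factor x(x - 6)(x + 5) is the minimal polynomial, and the product x^2(x - 6)^2(x + 5)^2 is the characteristic polynomial.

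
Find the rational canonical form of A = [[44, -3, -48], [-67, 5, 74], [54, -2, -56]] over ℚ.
The invariant factors of A (the non-unit diagonal entries of the Smith normal form of xI - A over ℚ[x]) are (x + 4)(x^2 + 3x + 3), each dividing the next. The characteristic polynomial is their product, (x + 4)(x^2 + 3x + 3).

The rational canonical form is the block-diagonal matrix of companion matrices C(f_i):
R = [[0, 0, -12], [1, 0, -15], [0, 1, -7]].

Note the characteristic polynomial does not split into linear factors over ℚ, so A has no Jordan form over ℚ; the rational canonical form exists over any field.

R = [[0, 0, -12], [1, 0, -15], [0, 1, -7]]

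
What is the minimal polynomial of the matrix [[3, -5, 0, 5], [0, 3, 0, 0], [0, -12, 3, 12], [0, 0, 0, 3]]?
The characteristic polynomial factors as (x - 3)^4. The minimal polynomial is ∏(x - λ)^{k_λ} where k_λ is the size of the largest Jordan block at λ.

For λ = 3: rank(A - 3I) = 1, and the largest Jordan block has size 2 (the smallest k with rank((A - 3I)^k) = rank((A - 3I)^(k+1))).

So m_A(x) = (x - 3)^2.

m_A(x) = (x - 3)^2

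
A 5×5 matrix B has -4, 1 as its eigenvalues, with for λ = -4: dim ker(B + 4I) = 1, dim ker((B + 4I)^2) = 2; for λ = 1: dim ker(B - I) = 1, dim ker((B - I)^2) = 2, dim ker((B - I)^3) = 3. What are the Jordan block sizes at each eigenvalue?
Jordan blocks: (-4, 2), (1, 3)

λ = -4: successive nullity increments [1, 1] count blocks of size ≥ k; block sizes are [2].
λ = 1: successive nullity increments [1, 1, 1] count blocks of size ≥ k; block sizes are [3].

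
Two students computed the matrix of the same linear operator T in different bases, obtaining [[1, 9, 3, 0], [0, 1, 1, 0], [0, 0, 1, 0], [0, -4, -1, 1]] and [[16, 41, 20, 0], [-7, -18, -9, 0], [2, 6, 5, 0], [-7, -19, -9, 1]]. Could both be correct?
Two matrices over a field are similar if and only if they have the same invariant factors.

Both A and B have characteristic polynomial (x - 1)^4 and minimal polynomial (x - 1)^3. Computing further, both have invariant factors x - 1, (x - 1)^3. Hence A and B are similar.

Yes.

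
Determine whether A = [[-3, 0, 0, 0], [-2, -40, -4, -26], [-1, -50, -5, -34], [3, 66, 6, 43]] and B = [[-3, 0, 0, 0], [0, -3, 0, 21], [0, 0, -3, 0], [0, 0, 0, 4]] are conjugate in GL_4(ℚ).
No.

Both have characteristic polynomial (x - 4)(x + 3)^3, but the minimal polynomial of A is (x - 4)(x + 3)^2 while the minimal polynomial of B is (x - 4)(x + 3). The minimal polynomial is a similarity invariant, so A and B are not similar.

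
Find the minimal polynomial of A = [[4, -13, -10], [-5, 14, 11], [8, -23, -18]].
The characteristic polynomial factors as x^3. The minimal polynomial is ∏(x - λ)^{k_λ} where k_λ is the size of the largest Jordan block at λ.

For λ = 0: rank(A) = 2, and the largest Jordan block has size 3 (the smallest k with rank(A^k) = rank(A^(k+1))).

So m_A(x) = x^3.

m_A(x) = x^3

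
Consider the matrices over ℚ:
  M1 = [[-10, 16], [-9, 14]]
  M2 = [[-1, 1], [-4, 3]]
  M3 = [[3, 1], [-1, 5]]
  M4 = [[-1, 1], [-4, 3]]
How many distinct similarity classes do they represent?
Characteristic polynomials: χ_{M1} = (x - 2)^2, χ_{M2} = (x - 1)^2, χ_{M3} = (x - 4)^2, χ_{M4} = (x - 1)^2.

{M1}: invariant factors (x - 2)^2.

{M2, M4}: invariant factors (x - 1)^2.

{M3}: invariant factors (x - 4)^2.

Matrices are similar if and only if their invariant-factor lists agree; the partition into similarity classes is {M1}, {M2, M4}, {M3}.

3 classes: {M1}, {M2, M4}, {M3}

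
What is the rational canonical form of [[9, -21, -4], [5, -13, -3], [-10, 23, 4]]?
The invariant factors of A (the non-unit diagonal entries of the Smith normal form of xI - A over ℚ[x]) are x^3 + x - 3, each dividing the next. The characteristic polynomial is their product, x^3 + x - 3.

The rational canonical form is the block-diagonal matrix of companion matrices C(f_i):
R = [[0, 0, 3], [1, 0, -1], [0, 1, 0]].

Note the characteristic polynomial does not split into linear factors over ℚ, so A has no Jordan form over ℚ; the rational canonical form exists over any field.

R = [[0, 0, 3], [1, 0, -1], [0, 1, 0]]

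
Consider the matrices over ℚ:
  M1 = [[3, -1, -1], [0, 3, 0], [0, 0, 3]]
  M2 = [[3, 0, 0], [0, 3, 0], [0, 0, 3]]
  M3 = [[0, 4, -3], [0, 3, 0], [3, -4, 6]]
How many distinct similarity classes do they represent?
2 classes: {M1, M3}, {M2}

Characteristic polynomials: χ_{M1} = (x - 3)^3, χ_{M2} = (x - 3)^3, χ_{M3} = (x - 3)^3.

{M1, M3}: invariant factors x - 3, (x - 3)^2.

{M2}: invariant factors x - 3, x - 3, x - 3.

Matrices are similar if and only if their invariant-factor lists agree; the partition into similarity classes is {M1, M3}, {M2}.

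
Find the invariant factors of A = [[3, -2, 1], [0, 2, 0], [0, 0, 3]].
The Jordan structure of A has elementary divisors (x - 2), (x - 3)^2. Arranging the block sizes at each eigenvalue in decreasing order and taking row products gives the invariant factors.

Invariant factors (smallest first, each dividing the next): (x - 3)^2(x - 2).

Check: the last factor (x - 3)^2(x - 2) is the minimal polynomial, and the product (x - 3)^2(x - 2) is the characteristic polynomial.

(x - 3)^2(x - 2)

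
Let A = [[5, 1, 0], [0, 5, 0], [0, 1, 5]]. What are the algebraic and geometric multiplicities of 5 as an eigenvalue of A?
algebraic multiplicity 3, geometric multiplicity 2

The characteristic polynomial is (x - 5)^3, so the factor x - 5 appears with exponent 3: the algebraic multiplicity is 3.

rank(A - 5I) = 1, so the eigenspace has dimension 3 - 1 = 2: the geometric multiplicity is 2.

Since 2 < 3, A is not diagonalizable.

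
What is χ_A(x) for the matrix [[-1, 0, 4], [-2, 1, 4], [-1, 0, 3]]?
xI - A = [[x + 1, 0, -4], [2, x - 1, -4], [1, 0, x - 3]].

Expanding det(xI - A) along the first row:
det(xI - A) = + (x + 1)·det([[x - 1, -4], [0, x - 3]]) - (0)·det([[2, -4], [1, x - 3]]) + (-4)·det([[2, x - 1], [1, 0]]).

Evaluating gives χ_A(x) = x^3 - 3x^2 + 3x - 1 = (x - 1)^3.

χ_A(x) = (x - 1)^3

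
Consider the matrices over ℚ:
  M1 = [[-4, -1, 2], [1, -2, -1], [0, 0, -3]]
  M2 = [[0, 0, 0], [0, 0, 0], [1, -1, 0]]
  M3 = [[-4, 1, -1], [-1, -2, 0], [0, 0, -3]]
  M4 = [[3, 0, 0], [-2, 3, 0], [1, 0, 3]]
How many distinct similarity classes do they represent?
Characteristic polynomials: χ_{M1} = (x + 3)^3, χ_{M2} = x^3, χ_{M3} = (x + 3)^3, χ_{M4} = (x - 3)^3.

{M1, M3}: invariant factors (x + 3)^3.

{M2}: invariant factors x, x^2.

{M4}: invariant factors x - 3, (x - 3)^2.

Matrices are similar if and only if their invariant-factor lists agree; the partition into similarity classes is {M1, M3}, {M2}, {M4}.

3 classes: {M1, M3}, {M2}, {M4}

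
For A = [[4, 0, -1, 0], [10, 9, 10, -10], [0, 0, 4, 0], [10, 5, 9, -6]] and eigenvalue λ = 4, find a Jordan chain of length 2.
We seek v_1 ∈ ker((A - 4I)^2) \ ker(A - 4I), then set v_{i+1} = (A - 4I) v_i.

One such chain is v_1 = [[-2, 2, 1, 0]]^T, v_2 = [[-1, 0, 0, -1]]^T. Check: (A - 4I) v_2 = [[0, 0, 0, 0]]^T = 0.

v_1 = [[-2, 2, 1, 0]]^T, v_2 = [[-1, 0, 0, -1]]^T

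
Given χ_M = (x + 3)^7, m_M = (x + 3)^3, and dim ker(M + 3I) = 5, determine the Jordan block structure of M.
λ = -3: algebraic multiplicity 7 (exponent in χ_M), largest block size 3 (exponent in m_M), 5 blocks (geometric multiplicity). These force block sizes [3, 1, 1, 1, 1].

Jordan blocks: (-3, 3), (-3, 1), (-3, 1), (-3, 1), (-3, 1)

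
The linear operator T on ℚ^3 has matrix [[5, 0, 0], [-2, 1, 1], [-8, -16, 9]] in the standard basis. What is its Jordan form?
The characteristic polynomial is det(xI - A) = (x - 5)^3, so the eigenvalues are 5 (algebraic multiplicity 3).

For λ = 5: rank(A - 5I) = 1, rank((A - 5I)^2) = 0. The eigenspace has dimension 3 - 1 = 2, so there are 2 Jordan blocks; the rank sequence gives block sizes [2, 1].

Assembling the blocks gives the Jordan form J above.

J = [[5, 1, 0], [0, 5, 0], [0, 0, 5]]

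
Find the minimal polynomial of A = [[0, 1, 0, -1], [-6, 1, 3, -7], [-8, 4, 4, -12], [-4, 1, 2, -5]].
The characteristic polynomial factors as x^4. The minimal polynomial is ∏(x - λ)^{k_λ} where k_λ is the size of the largest Jordan block at λ.

For λ = 0: rank(A) = 2, and the largest Jordan block has size 3 (the smallest k with rank(A^k) = rank(A^(k+1))).

So m_A(x) = x^3.

m_A(x) = x^3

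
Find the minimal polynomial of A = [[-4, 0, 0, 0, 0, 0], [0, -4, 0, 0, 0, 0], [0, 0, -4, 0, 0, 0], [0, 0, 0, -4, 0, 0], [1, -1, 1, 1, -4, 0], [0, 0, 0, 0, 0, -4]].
The characteristic polynomial factors as (x + 4)^6. The minimal polynomial is ∏(x - λ)^{k_λ} where k_λ is the size of the largest Jordan block at λ.

For λ = -4: rank(A + 4I) = 1, and the largest Jordan block has size 2 (the smallest k with rank((A + 4I)^k) = rank((A + 4I)^(k+1))).

So m_A(x) = (x + 4)^2.

m_A(x) = (x + 4)^2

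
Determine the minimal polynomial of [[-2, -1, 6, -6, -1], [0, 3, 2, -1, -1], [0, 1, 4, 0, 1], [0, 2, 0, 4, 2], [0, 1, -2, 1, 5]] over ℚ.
m_A(x) = (x - 4)^2(x + 2)

The characteristic polynomial factors as (x - 4)^4(x + 2). The minimal polynomial is ∏(x - λ)^{k_λ} where k_λ is the size of the largest Jordan block at λ.

For λ = -2: rank(A + 2I) = 4, and the largest Jordan block has size 1 (the smallest k with rank((A + 2I)^k) = rank((A + 2I)^(k+1))).
For λ = 4: rank(A - 4I) = 3, and the largest Jordan block has size 2 (the smallest k with rank((A - 4I)^k) = rank((A - 4I)^(k+1))).

So m_A(x) = (x - 4)^2(x + 2).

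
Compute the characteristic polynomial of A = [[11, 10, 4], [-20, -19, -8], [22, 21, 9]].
χ_A(x) = (x - 1)^2(x + 1)

xI - A = [[x - 11, -10, -4], [20, x + 19, 8], [-22, -21, x - 9]].

Expanding det(xI - A) along the first row:
det(xI - A) = + (x - 11)·det([[x + 19, 8], [-21, x - 9]]) - (-10)·det([[20, 8], [-22, x - 9]]) + (-4)·det([[20, x + 19], [-22, -21]]).

Evaluating gives χ_A(x) = x^3 - x^2 - x + 1 = (x - 1)^2(x + 1).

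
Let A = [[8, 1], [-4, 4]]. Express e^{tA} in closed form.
A has Jordan form J = [[6, 1], [0, 6]] with A = PJP^{-1}, so e^{tA} = P e^{tJ} P^{-1}.

For a Jordan block J_k(λ), e^{tJ_k(λ)} = e^{λt} · (I + tN + t^2 N^2/2! + ... + t^{k-1} N^{k-1}/(k-1)!) where N is the nilpotent superdiagonal part.

Assembling the blocks and conjugating back gives the entries of e^{tA} as shown above.

e^{tA} = [[(2*t + 1)*e^{6*t}, t*e^{6*t}], [-4*t*e^{6*t}, (1 - 2*t)*e^{6*t}]]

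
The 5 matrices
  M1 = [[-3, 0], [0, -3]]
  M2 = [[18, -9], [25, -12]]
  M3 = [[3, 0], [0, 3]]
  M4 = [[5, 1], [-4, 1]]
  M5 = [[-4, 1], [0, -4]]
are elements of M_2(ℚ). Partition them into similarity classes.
Characteristic polynomials: χ_{M1} = (x + 3)^2, χ_{M2} = (x - 3)^2, χ_{M3} = (x - 3)^2, χ_{M4} = (x - 3)^2, χ_{M5} = (x + 4)^2.

{M1}: invariant factors x + 3, x + 3.

{M2, M4}: invariant factors (x - 3)^2.

{M3}: invariant factors x - 3, x - 3.

{M5}: invariant factors (x + 4)^2.

Matrices are similar if and only if their invariant-factor lists agree; the partition into similarity classes is {M1}, {M2, M4}, {M3}, {M5}.

4 classes: {M1}, {M2, M4}, {M3}, {M5}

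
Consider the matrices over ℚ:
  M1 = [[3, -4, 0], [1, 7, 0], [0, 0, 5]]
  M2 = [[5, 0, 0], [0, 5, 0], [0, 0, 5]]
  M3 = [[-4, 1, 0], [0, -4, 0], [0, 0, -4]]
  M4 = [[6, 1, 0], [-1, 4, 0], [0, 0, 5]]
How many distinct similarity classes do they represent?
3 classes: {M1, M4}, {M2}, {M3}

Characteristic polynomials: χ_{M1} = (x - 5)^3, χ_{M2} = (x - 5)^3, χ_{M3} = (x + 4)^3, χ_{M4} = (x - 5)^3.

{M1, M4}: invariant factors x - 5, (x - 5)^2.

{M2}: invariant factors x - 5, x - 5, x - 5.

{M3}: invariant factors x + 4, (x + 4)^2.

Matrices are similar if and only if their invariant-factor lists agree; the partition into similarity classes is {M1, M4}, {M2}, {M3}.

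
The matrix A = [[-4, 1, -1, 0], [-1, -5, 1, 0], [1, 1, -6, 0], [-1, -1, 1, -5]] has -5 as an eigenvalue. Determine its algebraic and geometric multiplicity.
The characteristic polynomial is (x + 5)^4, so the factor x + 5 appears with exponent 4: the algebraic multiplicity is 4.

rank(A + 5I) = 2, so the eigenspace has dimension 4 - 2 = 2: the geometric multiplicity is 2.

Since 2 < 4, A is not diagonalizable.

algebraic multiplicity 4, geometric multiplicity 2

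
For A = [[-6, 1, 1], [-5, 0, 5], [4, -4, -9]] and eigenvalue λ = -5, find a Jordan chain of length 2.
We seek v_1 ∈ ker((A + 5I)^2) \ ker(A + 5I), then set v_{i+1} = (A + 5I) v_i.

One such chain is v_1 = [[0, 2, -1]]^T, v_2 = [[1, 5, -4]]^T. Check: (A + 5I) v_2 = [[0, 0, 0]]^T = 0.

v_1 = [[0, 2, -1]]^T, v_2 = [[1, 5, -4]]^T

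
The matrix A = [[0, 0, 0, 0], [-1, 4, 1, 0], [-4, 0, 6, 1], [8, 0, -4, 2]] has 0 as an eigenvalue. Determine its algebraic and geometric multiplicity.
algebraic multiplicity 1, geometric multiplicity 1

The characteristic polynomial is x(x - 4)^3, so the factor x appears with exponent 1: the algebraic multiplicity is 1.

rank(A) = 3, so the eigenspace has dimension 4 - 3 = 1: the geometric multiplicity is 1.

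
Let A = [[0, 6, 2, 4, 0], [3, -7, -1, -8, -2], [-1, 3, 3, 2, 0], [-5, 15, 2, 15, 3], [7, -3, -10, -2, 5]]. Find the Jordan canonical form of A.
The characteristic polynomial is det(xI - A) = (x - 5)^2(x - 2)^3, so the eigenvalues are 2 (algebraic multiplicity 3), 5 (algebraic multiplicity 2).

For λ = 2: rank(A - 2I) = 3, rank((A - 2I)^2) = 2. The eigenspace has dimension 5 - 3 = 2, so there are 2 Jordan blocks; the rank sequence gives block sizes [2, 1].

For λ = 5: rank(A - 5I) = 4, rank((A - 5I)^2) = 3. The eigenspace has dimension 5 - 4 = 1, so there is 1 Jordan block; the rank sequence gives block sizes [2].

Assembling the blocks gives the Jordan form J above.

J = [[2, 1, 0, 0, 0], [0, 2, 0, 0, 0], [0, 0, 2, 0, 0], [0, 0, 0, 5, 1], [0, 0, 0, 0, 5]]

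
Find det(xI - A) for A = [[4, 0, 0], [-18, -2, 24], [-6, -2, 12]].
xI - A = [[x - 4, 0, 0], [18, x + 2, -24], [6, 2, x - 12]].

Expanding det(xI - A) along the first row:
det(xI - A) = + (x - 4)·det([[x + 2, -24], [2, x - 12]]) - (0)·det([[18, -24], [6, x - 12]]) + (0)·det([[18, x + 2], [6, 2]]).

Evaluating gives χ_A(x) = x^3 - 14x^2 + 64x - 96 = (x - 6)(x - 4)^2.

χ_A(x) = (x - 6)(x - 4)^2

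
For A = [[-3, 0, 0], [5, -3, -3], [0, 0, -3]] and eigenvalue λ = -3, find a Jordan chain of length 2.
We seek v_1 ∈ ker((A + 3I)^2) \ ker(A + 3I), then set v_{i+1} = (A + 3I) v_i.

One such chain is v_1 = [[-1, 1, -2]]^T, v_2 = [[0, 1, 0]]^T. Check: (A + 3I) v_2 = [[0, 0, 0]]^T = 0.

v_1 = [[-1, 1, -2]]^T, v_2 = [[0, 1, 0]]^T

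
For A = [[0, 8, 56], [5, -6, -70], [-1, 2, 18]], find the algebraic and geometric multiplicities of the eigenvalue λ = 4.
algebraic multiplicity 3, geometric multiplicity 2

The characteristic polynomial is (x - 4)^3, so the factor x - 4 appears with exponent 3: the algebraic multiplicity is 3.

rank(A - 4I) = 1, so the eigenspace has dimension 3 - 1 = 2: the geometric multiplicity is 2.

Since 2 < 3, A is not diagonalizable.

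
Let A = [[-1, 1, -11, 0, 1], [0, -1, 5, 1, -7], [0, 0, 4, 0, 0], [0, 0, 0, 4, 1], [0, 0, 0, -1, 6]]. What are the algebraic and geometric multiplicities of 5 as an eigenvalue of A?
The characteristic polynomial is (x - 5)^2(x - 4)(x + 1)^2, so the factor x - 5 appears with exponent 2: the algebraic multiplicity is 2.

rank(A - 5I) = 4, so the eigenspace has dimension 5 - 4 = 1: the geometric multiplicity is 1.

Since 1 < 2, A is not diagonalizable.

algebraic multiplicity 2, geometric multiplicity 1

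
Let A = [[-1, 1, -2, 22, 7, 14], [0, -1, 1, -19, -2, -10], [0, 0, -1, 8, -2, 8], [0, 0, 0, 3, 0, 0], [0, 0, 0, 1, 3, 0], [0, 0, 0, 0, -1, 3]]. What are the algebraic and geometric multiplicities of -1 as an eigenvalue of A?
algebraic multiplicity 3, geometric multiplicity 1

The characteristic polynomial is (x - 3)^3(x + 1)^3, so the factor x + 1 appears with exponent 3: the algebraic multiplicity is 3.

rank(A + I) = 5, so the eigenspace has dimension 6 - 5 = 1: the geometric multiplicity is 1.

Since 1 < 3, A is not diagonalizable.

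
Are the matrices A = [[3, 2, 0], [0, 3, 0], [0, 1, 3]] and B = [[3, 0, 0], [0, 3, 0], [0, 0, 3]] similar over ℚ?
No.

Both have characteristic polynomial (x - 3)^3, but the minimal polynomial of A is (x - 3)^2 while the minimal polynomial of B is x - 3. The minimal polynomial is a similarity invariant, so A and B are not similar.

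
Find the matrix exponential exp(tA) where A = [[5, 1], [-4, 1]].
A has Jordan form J = [[3, 1], [0, 3]] with A = PJP^{-1}, so e^{tA} = P e^{tJ} P^{-1}.

For a Jordan block J_k(λ), e^{tJ_k(λ)} = e^{λt} · (I + tN + t^2 N^2/2! + ... + t^{k-1} N^{k-1}/(k-1)!) where N is the nilpotent superdiagonal part.

Assembling the blocks and conjugating back gives the entries of e^{tA} as shown above.

e^{tA} = [[(2*t + 1)*e^{3*t}, t*e^{3*t}], [-4*t*e^{3*t}, (1 - 2*t)*e^{3*t}]]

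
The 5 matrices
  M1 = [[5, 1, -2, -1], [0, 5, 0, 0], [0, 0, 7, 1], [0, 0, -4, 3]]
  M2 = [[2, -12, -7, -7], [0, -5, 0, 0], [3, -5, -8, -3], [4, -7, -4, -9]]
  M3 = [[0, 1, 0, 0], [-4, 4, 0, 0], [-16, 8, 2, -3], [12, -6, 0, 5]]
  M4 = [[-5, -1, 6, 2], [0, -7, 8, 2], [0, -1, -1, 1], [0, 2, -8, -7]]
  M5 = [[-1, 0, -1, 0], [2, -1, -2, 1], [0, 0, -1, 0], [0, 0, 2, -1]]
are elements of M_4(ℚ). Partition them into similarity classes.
Characteristic polynomials: χ_{M1} = (x - 5)^4, χ_{M2} = (x + 5)^4, χ_{M3} = (x - 5)(x - 2)^3, χ_{M4} = (x + 5)^4, χ_{M5} = (x + 1)^4.

{M1}: invariant factors (x - 5)^2, (x - 5)^2.

{M2, M4}: invariant factors (x + 5)^2, (x + 5)^2.

{M3}: invariant factors x - 2, (x - 5)(x - 2)^2.

{M5}: invariant factors (x + 1)^2, (x + 1)^2.

Matrices are similar if and only if their invariant-factor lists agree; the partition into similarity classes is {M1}, {M2, M4}, {M3}, {M5}.

4 classes: {M1}, {M2, M4}, {M3}, {M5}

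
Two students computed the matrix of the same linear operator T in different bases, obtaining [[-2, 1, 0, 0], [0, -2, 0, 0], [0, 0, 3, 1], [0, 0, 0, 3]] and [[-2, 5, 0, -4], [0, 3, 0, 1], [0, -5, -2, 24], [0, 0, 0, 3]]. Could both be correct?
Both have characteristic polynomial (x - 3)^2(x + 2)^2, but the minimal polynomial of A is (x - 3)^2(x + 2)^2 while the minimal polynomial of B is (x - 3)^2(x + 2). The minimal polynomial is a similarity invariant, so A and B are not similar.

No.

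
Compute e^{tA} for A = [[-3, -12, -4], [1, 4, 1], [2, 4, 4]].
e^{tA} = [[(5 - 4*e^{t})*e^{t}, (8*t*e^{t} - 20*e^{t} + 20)*e^{t}, -4*t*e^{2*t}], [(e^{t} - 1)*e^{t}, (-2*t*e^{t} + 5*e^{t} - 4)*e^{t}, t*e^{2*t}], [2*(e^{t} - 1)*e^{t}, 4*(-t*e^{t} + 2*e^{t} - 2)*e^{t}, (2*t + 1)*e^{2*t}]]

A has Jordan form J = [[1, 0, 0], [0, 2, 1], [0, 0, 2]] with A = PJP^{-1}, so e^{tA} = P e^{tJ} P^{-1}.

For a Jordan block J_k(λ), e^{tJ_k(λ)} = e^{λt} · (I + tN + t^2 N^2/2! + ... + t^{k-1} N^{k-1}/(k-1)!) where N is the nilpotent superdiagonal part.

Assembling the blocks and conjugating back gives the entries of e^{tA} as shown above.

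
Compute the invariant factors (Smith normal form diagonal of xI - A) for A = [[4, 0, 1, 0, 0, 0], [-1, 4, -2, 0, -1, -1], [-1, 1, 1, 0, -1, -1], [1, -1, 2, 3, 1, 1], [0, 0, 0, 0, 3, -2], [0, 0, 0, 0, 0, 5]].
The Jordan structure of A has elementary divisors (x - 3)^3, (x - 3), (x - 3), (x - 5). Arranging the block sizes at each eigenvalue in decreasing order and taking row products gives the invariant factors.

Invariant factors (smallest first, each dividing the next): x - 3, x - 3, (x - 5)(x - 3)^3.

Check: the last factor (x - 5)(x - 3)^3 is the minimal polynomial, and the product (x - 5)(x - 3)^5 is the characteristic polynomial.

x - 3, x - 3, (x - 5)(x - 3)^3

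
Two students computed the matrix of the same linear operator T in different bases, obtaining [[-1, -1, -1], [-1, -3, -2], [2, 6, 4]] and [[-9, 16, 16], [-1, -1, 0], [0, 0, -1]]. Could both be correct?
No.

trace(A) = 0 but trace(B) = -11. The trace is a similarity invariant, so A and B are not similar.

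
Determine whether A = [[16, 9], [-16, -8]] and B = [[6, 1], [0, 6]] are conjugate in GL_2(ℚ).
trace(A) = 8 but trace(B) = 12. The trace is a similarity invariant, so A and B are not similar.

No.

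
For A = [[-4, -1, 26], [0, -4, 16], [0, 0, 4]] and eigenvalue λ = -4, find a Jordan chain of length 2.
v_1 = [[-1, -1, 0]]^T, v_2 = [[1, 0, 0]]^T

We seek v_1 ∈ ker((A + 4I)^2) \ ker(A + 4I), then set v_{i+1} = (A + 4I) v_i.

One such chain is v_1 = [[-1, -1, 0]]^T, v_2 = [[1, 0, 0]]^T. Check: (A + 4I) v_2 = [[0, 0, 0]]^T = 0.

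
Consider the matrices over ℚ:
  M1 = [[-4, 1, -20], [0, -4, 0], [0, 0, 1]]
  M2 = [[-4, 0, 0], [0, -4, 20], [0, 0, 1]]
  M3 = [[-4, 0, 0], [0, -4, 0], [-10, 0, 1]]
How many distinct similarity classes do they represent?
Characteristic polynomials: χ_{M1} = (x - 1)(x + 4)^2, χ_{M2} = (x - 1)(x + 4)^2, χ_{M3} = (x - 1)(x + 4)^2.

{M1}: invariant factors (x - 1)(x + 4)^2.

{M2, M3}: invariant factors x + 4, (x - 1)(x + 4).

Matrices are similar if and only if their invariant-factor lists agree; the partition into similarity classes is {M1}, {M2, M3}.

2 classes: {M1}, {M2, M3}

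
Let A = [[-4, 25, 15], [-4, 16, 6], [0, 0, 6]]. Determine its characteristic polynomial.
xI - A = [[x + 4, -25, -15], [4, x - 16, -6], [0, 0, x - 6]].

Expanding det(xI - A) along the first row:
det(xI - A) = + (x + 4)·det([[x - 16, -6], [0, x - 6]]) - (-25)·det([[4, -6], [0, x - 6]]) + (-15)·det([[4, x - 16], [0, 0]]).

Evaluating gives χ_A(x) = x^3 - 18x^2 + 108x - 216 = (x - 6)^3.

χ_A(x) = (x - 6)^3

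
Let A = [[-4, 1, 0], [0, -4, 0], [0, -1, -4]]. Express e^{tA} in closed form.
A has Jordan form J = [[-4, 1, 0], [0, -4, 0], [0, 0, -4]] with A = PJP^{-1}, so e^{tA} = P e^{tJ} P^{-1}.

For a Jordan block J_k(λ), e^{tJ_k(λ)} = e^{λt} · (I + tN + t^2 N^2/2! + ... + t^{k-1} N^{k-1}/(k-1)!) where N is the nilpotent superdiagonal part.

Assembling the blocks and conjugating back gives the entries of e^{tA} as shown above.

e^{tA} = [[e^{-4*t}, t*e^{-4*t}, 0], [0, e^{-4*t}, 0], [0, -t*e^{-4*t}, e^{-4*t}]]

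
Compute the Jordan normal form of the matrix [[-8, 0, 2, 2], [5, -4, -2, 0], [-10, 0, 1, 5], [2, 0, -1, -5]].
The characteristic polynomial is det(xI - A) = (x + 4)^4, so the eigenvalues are -4 (algebraic multiplicity 4).

For λ = -4: rank(A + 4I) = 2, rank((A + 4I)^2) = 0. The eigenspace has dimension 4 - 2 = 2, so there are 2 Jordan blocks; the rank sequence gives block sizes [2, 2].

Assembling the blocks gives the Jordan form J above.

J = [[-4, 1, 0, 0], [0, -4, 0, 0], [0, 0, -4, 1], [0, 0, 0, -4]]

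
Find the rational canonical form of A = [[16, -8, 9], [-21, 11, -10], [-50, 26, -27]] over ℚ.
The invariant factors of A (the non-unit diagonal entries of the Smith normal form of xI - A over ℚ[x]) are (x + 4)(x^2 - 4x + 5), each dividing the next. The characteristic polynomial is their product, (x + 4)(x^2 - 4x + 5).

The rational canonical form is the block-diagonal matrix of companion matrices C(f_i):
R = [[0, 0, -20], [1, 0, 11], [0, 1, 0]].

Note the characteristic polynomial does not split into linear factors over ℚ, so A has no Jordan form over ℚ; the rational canonical form exists over any field.

R = [[0, 0, -20], [1, 0, 11], [0, 1, 0]]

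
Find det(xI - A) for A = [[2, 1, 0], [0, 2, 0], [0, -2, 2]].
xI - A = [[x - 2, -1, 0], [0, x - 2, 0], [0, 2, x - 2]].

Expanding det(xI - A) along the first row:
det(xI - A) = + (x - 2)·det([[x - 2, 0], [2, x - 2]]) - (-1)·det([[0, 0], [0, x - 2]]) + (0)·det([[0, x - 2], [0, 2]]).

Evaluating gives χ_A(x) = x^3 - 6x^2 + 12x - 8 = (x - 2)^3.

χ_A(x) = (x - 2)^3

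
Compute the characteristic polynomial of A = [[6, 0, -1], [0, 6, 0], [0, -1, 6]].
χ_A(x) = (x - 6)^3

xI - A = [[x - 6, 0, 1], [0, x - 6, 0], [0, 1, x - 6]].

Expanding det(xI - A) along the first row:
det(xI - A) = + (x - 6)·det([[x - 6, 0], [1, x - 6]]) - (0)·det([[0, 0], [0, x - 6]]) + (1)·det([[0, x - 6], [0, 1]]).

Evaluating gives χ_A(x) = x^3 - 18x^2 + 108x - 216 = (x - 6)^3.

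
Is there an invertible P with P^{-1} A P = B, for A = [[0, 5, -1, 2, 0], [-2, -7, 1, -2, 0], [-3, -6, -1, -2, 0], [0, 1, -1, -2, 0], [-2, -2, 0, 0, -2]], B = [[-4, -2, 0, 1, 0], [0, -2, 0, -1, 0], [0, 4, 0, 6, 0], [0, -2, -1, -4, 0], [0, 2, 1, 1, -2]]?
Two matrices over a field are similar if and only if they have the same invariant factors.

Both A and B have characteristic polynomial (x + 2)^4(x + 4) and minimal polynomial (x + 2)^3(x + 4). Computing further, both have invariant factors x + 2, (x + 2)^3(x + 4). Hence A and B are similar.

Yes.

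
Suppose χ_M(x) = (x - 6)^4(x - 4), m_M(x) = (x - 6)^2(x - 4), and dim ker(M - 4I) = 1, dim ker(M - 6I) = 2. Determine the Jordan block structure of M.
λ = 4: algebraic multiplicity 1 (exponent in χ_M), largest block size 1 (exponent in m_M), 1 block (geometric multiplicity). This forces block sizes [1].
λ = 6: algebraic multiplicity 4 (exponent in χ_M), largest block size 2 (exponent in m_M), 2 blocks (geometric multiplicity). These force block sizes [2, 2].

Jordan blocks: (4, 1), (6, 2), (6, 2)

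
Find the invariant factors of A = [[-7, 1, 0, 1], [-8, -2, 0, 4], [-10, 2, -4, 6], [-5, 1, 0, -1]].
The Jordan structure of A has elementary divisors (x + 4)^2, (x + 4), (x + 2). Arranging the block sizes at each eigenvalue in decreasing order and taking row products gives the invariant factors.

Invariant factors (smallest first, each dividing the next): x + 4, (x + 2)(x + 4)^2.

Check: the last factor (x + 2)(x + 4)^2 is the minimal polynomial, and the product (x + 2)(x + 4)^3 is the characteristic polynomial.

x + 4, (x + 2)(x + 4)^2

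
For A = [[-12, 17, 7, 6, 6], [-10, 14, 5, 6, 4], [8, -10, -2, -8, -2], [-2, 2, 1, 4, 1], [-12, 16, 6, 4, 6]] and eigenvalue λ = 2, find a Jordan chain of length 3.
v_1 = [[-4, -4, 7, -1, -5]]^T, v_2 = [[1, 1, -2, 0, 2]]^T, v_3 = [[1, 0, 2, 0, 0]]^T

We seek v_1 ∈ ker((A - 2I)^3) \ ker((A - 2I)^2), then set v_{i+1} = (A - 2I) v_i.

One such chain is v_1 = [[-4, -4, 7, -1, -5]]^T, v_2 = [[1, 1, -2, 0, 2]]^T, v_3 = [[1, 0, 2, 0, 0]]^T. Check: (A - 2I) v_3 = [[0, 0, 0, 0, 0]]^T = 0.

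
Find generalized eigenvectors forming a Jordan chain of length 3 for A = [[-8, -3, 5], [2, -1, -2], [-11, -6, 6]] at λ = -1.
v_1 = [[5, -3, 6]]^T, v_2 = [[4, -2, 5]]^T, v_3 = [[3, -2, 3]]^T

We seek v_1 ∈ ker((A + I)^3) \ ker((A + I)^2), then set v_{i+1} = (A + I) v_i.

One such chain is v_1 = [[5, -3, 6]]^T, v_2 = [[4, -2, 5]]^T, v_3 = [[3, -2, 3]]^T. Check: (A + I) v_3 = [[0, 0, 0]]^T = 0.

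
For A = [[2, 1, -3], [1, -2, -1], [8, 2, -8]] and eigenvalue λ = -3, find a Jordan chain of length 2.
We seek v_1 ∈ ker((A + 3I)^2) \ ker(A + 3I), then set v_{i+1} = (A + 3I) v_i.

One such chain is v_1 = [[0, 1, 0]]^T, v_2 = [[1, 1, 2]]^T. Check: (A + 3I) v_2 = [[0, 0, 0]]^T = 0.

v_1 = [[0, 1, 0]]^T, v_2 = [[1, 1, 2]]^T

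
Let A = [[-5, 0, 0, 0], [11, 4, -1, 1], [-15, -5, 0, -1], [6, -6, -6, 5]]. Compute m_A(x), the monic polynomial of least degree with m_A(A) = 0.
m_A(x) = (x - 5)^2(x + 1)(x + 5)

The characteristic polynomial factors as (x - 5)^2(x + 1)(x + 5). The minimal polynomial is ∏(x - λ)^{k_λ} where k_λ is the size of the largest Jordan block at λ.

For λ = -5: rank(A + 5I) = 3, and the largest Jordan block has size 1 (the smallest k with rank((A + 5I)^k) = rank((A + 5I)^(k+1))).
For λ = -1: rank(A + I) = 3, and the largest Jordan block has size 1 (the smallest k with rank((A + I)^k) = rank((A + I)^(k+1))).
For λ = 5: rank(A - 5I) = 3, and the largest Jordan block has size 2 (the smallest k with rank((A - 5I)^k) = rank((A - 5I)^(k+1))).

So m_A(x) = (x - 5)^2(x + 1)(x + 5).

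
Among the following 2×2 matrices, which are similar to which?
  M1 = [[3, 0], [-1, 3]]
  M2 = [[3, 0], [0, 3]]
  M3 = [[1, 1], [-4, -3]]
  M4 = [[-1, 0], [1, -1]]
3 classes: {M1}, {M2}, {M3, M4}

Characteristic polynomials: χ_{M1} = (x - 3)^2, χ_{M2} = (x - 3)^2, χ_{M3} = (x + 1)^2, χ_{M4} = (x + 1)^2.

{M1}: invariant factors (x - 3)^2.

{M2}: invariant factors x - 3, x - 3.

{M3, M4}: invariant factors (x + 1)^2.

Matrices are similar if and only if their invariant-factor lists agree; the partition into similarity classes is {M1}, {M2}, {M3, M4}.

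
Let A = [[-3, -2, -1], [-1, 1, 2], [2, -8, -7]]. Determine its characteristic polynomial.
χ_A(x) = (x + 3)^3

xI - A = [[x + 3, 2, 1], [1, x - 1, -2], [-2, 8, x + 7]].

Expanding det(xI - A) along the first row:
det(xI - A) = + (x + 3)·det([[x - 1, -2], [8, x + 7]]) - (2)·det([[1, -2], [-2, x + 7]]) + (1)·det([[1, x - 1], [-2, 8]]).

Evaluating gives χ_A(x) = x^3 + 9x^2 + 27x + 27 = (x + 3)^3.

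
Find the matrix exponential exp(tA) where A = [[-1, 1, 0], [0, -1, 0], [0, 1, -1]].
A has Jordan form J = [[-1, 1, 0], [0, -1, 0], [0, 0, -1]] with A = PJP^{-1}, so e^{tA} = P e^{tJ} P^{-1}.

For a Jordan block J_k(λ), e^{tJ_k(λ)} = e^{λt} · (I + tN + t^2 N^2/2! + ... + t^{k-1} N^{k-1}/(k-1)!) where N is the nilpotent superdiagonal part.

Assembling the blocks and conjugating back gives the entries of e^{tA} as shown above.

e^{tA} = [[e^{-t}, t*e^{-t}, 0], [0, e^{-t}, 0], [0, t*e^{-t}, e^{-t}]]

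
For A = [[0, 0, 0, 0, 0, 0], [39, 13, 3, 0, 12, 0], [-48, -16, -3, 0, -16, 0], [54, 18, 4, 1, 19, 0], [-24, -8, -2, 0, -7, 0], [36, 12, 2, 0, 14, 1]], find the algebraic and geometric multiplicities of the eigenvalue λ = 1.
algebraic multiplicity 5, geometric multiplicity 3

The characteristic polynomial is x(x - 1)^5, so the factor x - 1 appears with exponent 5: the algebraic multiplicity is 5.

rank(A - I) = 3, so the eigenspace has dimension 6 - 3 = 3: the geometric multiplicity is 3.

Since 3 < 5, A is not diagonalizable.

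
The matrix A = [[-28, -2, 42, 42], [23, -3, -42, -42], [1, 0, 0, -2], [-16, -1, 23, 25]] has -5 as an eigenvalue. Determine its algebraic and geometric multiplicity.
algebraic multiplicity 2, geometric multiplicity 1

The characteristic polynomial is (x - 2)^2(x + 5)^2, so the factor x + 5 appears with exponent 2: the algebraic multiplicity is 2.

rank(A + 5I) = 3, so the eigenspace has dimension 4 - 3 = 1: the geometric multiplicity is 1.

Since 1 < 2, A is not diagonalizable.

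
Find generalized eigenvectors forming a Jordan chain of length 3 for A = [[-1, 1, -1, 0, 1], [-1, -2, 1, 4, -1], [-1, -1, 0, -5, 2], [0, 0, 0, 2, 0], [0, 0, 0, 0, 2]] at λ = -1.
We seek v_1 ∈ ker((A + I)^3) \ ker((A + I)^2), then set v_{i+1} = (A + I) v_i.

One such chain is v_1 = [[0, 0, 1, 0, 0]]^T, v_2 = [[-1, 1, 1, 0, 0]]^T, v_3 = [[0, 1, 1, 0, 0]]^T. Check: (A + I) v_3 = [[0, 0, 0, 0, 0]]^T = 0.

v_1 = [[0, 0, 1, 0, 0]]^T, v_2 = [[-1, 1, 1, 0, 0]]^T, v_3 = [[0, 1, 1, 0, 0]]^T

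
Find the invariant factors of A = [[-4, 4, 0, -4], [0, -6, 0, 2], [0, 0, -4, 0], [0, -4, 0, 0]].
The Jordan structure of A has elementary divisors (x + 4), (x + 4), (x + 4), (x + 2). Arranging the block sizes at each eigenvalue in decreasing order and taking row products gives the invariant factors.

Invariant factors (smallest first, each dividing the next): x + 4, x + 4, (x + 2)(x + 4).

Check: the last factor (x + 2)(x + 4) is the minimal polynomial, and the product (x + 2)(x + 4)^3 is the characteristic polynomial.

x + 4, x + 4, (x + 2)(x + 4)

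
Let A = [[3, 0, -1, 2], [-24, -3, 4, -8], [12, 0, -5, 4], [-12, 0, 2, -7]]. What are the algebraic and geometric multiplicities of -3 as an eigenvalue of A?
algebraic multiplicity 4, geometric multiplicity 3

The characteristic polynomial is (x + 3)^4, so the factor x + 3 appears with exponent 4: the algebraic multiplicity is 4.

rank(A + 3I) = 1, so the eigenspace has dimension 4 - 1 = 3: the geometric multiplicity is 3.

Since 3 < 4, A is not diagonalizable.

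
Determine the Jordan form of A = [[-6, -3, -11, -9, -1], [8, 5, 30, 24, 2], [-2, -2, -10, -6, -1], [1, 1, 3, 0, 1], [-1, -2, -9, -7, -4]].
The characteristic polynomial is det(xI - A) = (x + 3)^5, so the eigenvalues are -3 (algebraic multiplicity 5).

For λ = -3: rank(A + 3I) = 3, rank((A + 3I)^2) = 1, rank((A + 3I)^3) = 0. The eigenspace has dimension 5 - 3 = 2, so there are 2 Jordan blocks; the rank sequence gives block sizes [3, 2].

Assembling the blocks gives the Jordan form J above.

J = [[-3, 1, 0, 0, 0], [0, -3, 1, 0, 0], [0, 0, -3, 0, 0], [0, 0, 0, -3, 1], [0, 0, 0, 0, -3]]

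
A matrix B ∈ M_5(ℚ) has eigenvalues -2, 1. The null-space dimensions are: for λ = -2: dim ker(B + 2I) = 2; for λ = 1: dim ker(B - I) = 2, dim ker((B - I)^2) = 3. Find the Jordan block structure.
λ = -2: successive nullity increments [2] count blocks of size ≥ k; block sizes are [1, 1].
λ = 1: successive nullity increments [2, 1] count blocks of size ≥ k; block sizes are [2, 1].

Jordan blocks: (-2, 1), (-2, 1), (1, 2), (1, 1)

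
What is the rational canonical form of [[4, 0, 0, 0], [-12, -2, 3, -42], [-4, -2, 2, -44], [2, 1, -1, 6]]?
The invariant factors of A (the non-unit diagonal entries of the Smith normal form of xI - A over ℚ[x]) are x - 4, (x - 4)^2(x + 2), each dividing the next. The characteristic polynomial is their product, (x - 4)^3(x + 2).

The rational canonical form is the block-diagonal matrix of companion matrices C(f_i):
R = [[4, 0, 0, 0], [0, 0, 0, -32], [0, 1, 0, 0], [0, 0, 1, 6]].

R = [[4, 0, 0, 0], [0, 0, 0, -32], [0, 1, 0, 0], [0, 0, 1, 6]]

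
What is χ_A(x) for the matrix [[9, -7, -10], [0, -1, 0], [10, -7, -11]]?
xI - A = [[x - 9, 7, 10], [0, x + 1, 0], [-10, 7, x + 11]].

Expanding det(xI - A) along the first row:
det(xI - A) = + (x - 9)·det([[x + 1, 0], [7, x + 11]]) - (7)·det([[0, 0], [-10, x + 11]]) + (10)·det([[0, x + 1], [-10, 7]]).

Evaluating gives χ_A(x) = x^3 + 3x^2 + 3x + 1 = (x + 1)^3.

χ_A(x) = (x + 1)^3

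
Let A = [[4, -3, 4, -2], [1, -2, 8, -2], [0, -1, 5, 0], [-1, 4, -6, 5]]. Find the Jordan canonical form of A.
The characteristic polynomial is det(xI - A) = (x - 3)^4, so the eigenvalues are 3 (algebraic multiplicity 4).

For λ = 3: rank(A - 3I) = 2, rank((A - 3I)^2) = 1, rank((A - 3I)^3) = 0. The eigenspace has dimension 4 - 2 = 2, so there are 2 Jordan blocks; the rank sequence gives block sizes [3, 1].

Assembling the blocks gives the Jordan form J above.

J = [[3, 1, 0, 0], [0, 3, 1, 0], [0, 0, 3, 0], [0, 0, 0, 3]]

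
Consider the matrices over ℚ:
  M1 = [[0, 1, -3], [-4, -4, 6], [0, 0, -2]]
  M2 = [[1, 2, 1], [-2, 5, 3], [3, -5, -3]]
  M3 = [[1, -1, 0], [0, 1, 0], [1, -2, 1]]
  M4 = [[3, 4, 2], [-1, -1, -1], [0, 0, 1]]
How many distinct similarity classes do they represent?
3 classes: {M1}, {M2, M3}, {M4}

Characteristic polynomials: χ_{M1} = (x + 2)^3, χ_{M2} = (x - 1)^3, χ_{M3} = (x - 1)^3, χ_{M4} = (x - 1)^3.

{M1}: invariant factors x + 2, (x + 2)^2.

{M2, M3}: invariant factors (x - 1)^3.

{M4}: invariant factors x - 1, (x - 1)^2.

Matrices are similar if and only if their invariant-factor lists agree; the partition into similarity classes is {M1}, {M2, M3}, {M4}.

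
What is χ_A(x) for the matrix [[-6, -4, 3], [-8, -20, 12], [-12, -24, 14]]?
χ_A(x) = (x + 4)^3

xI - A = [[x + 6, 4, -3], [8, x + 20, -12], [12, 24, x - 14]].

Expanding det(xI - A) along the first row:
det(xI - A) = + (x + 6)·det([[x + 20, -12], [24, x - 14]]) - (4)·det([[8, -12], [12, x - 14]]) + (-3)·det([[8, x + 20], [12, 24]]).

Evaluating gives χ_A(x) = x^3 + 12x^2 + 48x + 64 = (x + 4)^3.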